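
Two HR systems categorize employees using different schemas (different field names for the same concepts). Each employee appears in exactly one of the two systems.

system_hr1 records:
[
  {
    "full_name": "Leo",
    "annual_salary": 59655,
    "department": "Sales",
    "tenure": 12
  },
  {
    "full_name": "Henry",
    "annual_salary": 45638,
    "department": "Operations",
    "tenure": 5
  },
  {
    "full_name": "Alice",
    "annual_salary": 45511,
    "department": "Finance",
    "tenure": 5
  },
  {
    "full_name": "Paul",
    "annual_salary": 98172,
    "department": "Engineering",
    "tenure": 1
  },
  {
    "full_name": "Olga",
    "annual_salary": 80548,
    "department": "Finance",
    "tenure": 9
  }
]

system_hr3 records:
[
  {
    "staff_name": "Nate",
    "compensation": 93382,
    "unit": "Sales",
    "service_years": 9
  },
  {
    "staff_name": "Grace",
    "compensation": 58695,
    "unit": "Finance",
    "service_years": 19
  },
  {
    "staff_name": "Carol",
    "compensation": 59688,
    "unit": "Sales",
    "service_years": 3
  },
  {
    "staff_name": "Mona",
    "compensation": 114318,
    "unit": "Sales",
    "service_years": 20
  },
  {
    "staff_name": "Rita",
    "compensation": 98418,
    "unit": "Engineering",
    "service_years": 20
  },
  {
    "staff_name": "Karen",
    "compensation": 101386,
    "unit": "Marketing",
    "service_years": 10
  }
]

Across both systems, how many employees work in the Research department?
0

Schema mapping: "department" (system_hr1) = "unit" (system_hr3) = department

Research employees in system_hr1: 0
Research employees in system_hr3: 0

Total in Research: 0 + 0 = 0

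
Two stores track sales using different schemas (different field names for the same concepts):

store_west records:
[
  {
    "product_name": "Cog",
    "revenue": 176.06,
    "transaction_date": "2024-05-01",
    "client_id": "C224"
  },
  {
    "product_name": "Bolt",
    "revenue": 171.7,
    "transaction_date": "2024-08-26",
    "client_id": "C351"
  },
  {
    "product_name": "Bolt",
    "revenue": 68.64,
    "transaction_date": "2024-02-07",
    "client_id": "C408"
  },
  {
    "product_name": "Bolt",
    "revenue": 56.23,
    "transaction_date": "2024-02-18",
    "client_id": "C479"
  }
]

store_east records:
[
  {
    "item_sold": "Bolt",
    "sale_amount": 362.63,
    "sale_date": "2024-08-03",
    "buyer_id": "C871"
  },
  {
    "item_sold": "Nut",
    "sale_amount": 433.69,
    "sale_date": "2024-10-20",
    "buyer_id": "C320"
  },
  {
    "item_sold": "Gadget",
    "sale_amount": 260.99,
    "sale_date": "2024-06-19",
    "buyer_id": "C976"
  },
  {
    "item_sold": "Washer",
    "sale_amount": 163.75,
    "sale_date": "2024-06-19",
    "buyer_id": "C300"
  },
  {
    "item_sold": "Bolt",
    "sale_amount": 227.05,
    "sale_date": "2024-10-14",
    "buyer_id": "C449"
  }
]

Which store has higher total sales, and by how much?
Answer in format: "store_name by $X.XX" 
store_east by $975.48

Schema mapping: "revenue" (store_west) = "sale_amount" (store_east) = sale amount

Total for store_west: 472.63
Total for store_east: 1448.11

Difference: |472.63 - 1448.11| = 975.48
store_east has higher sales by $975.48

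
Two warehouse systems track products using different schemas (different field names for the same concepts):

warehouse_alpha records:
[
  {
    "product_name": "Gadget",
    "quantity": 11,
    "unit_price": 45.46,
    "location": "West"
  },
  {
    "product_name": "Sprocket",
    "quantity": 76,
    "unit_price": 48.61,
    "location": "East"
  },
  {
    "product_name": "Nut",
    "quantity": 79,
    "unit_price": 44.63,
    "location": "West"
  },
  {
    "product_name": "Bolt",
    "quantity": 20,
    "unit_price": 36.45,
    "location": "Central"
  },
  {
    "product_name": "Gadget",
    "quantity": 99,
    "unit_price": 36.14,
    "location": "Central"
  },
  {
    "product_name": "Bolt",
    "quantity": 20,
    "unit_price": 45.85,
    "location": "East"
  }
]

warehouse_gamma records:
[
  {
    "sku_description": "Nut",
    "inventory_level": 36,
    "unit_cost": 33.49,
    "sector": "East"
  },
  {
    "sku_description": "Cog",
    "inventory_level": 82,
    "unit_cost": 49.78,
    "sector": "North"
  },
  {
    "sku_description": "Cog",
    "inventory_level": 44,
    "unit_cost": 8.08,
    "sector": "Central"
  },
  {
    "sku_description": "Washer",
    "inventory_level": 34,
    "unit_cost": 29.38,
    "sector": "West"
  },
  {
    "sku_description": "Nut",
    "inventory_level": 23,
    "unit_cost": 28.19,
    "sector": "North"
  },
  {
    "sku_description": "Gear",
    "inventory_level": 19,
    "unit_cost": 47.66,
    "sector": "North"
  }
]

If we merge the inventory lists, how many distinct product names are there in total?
7

Schema mapping: "product_name" (warehouse_alpha) = "sku_description" (warehouse_gamma) = product name

Products in warehouse_alpha: ['Bolt', 'Gadget', 'Nut', 'Sprocket']
Products in warehouse_gamma: ['Cog', 'Gear', 'Nut', 'Washer']

Union (unique products): ['Bolt', 'Cog', 'Gadget', 'Gear', 'Nut', 'Sprocket', 'Washer']
Count: 7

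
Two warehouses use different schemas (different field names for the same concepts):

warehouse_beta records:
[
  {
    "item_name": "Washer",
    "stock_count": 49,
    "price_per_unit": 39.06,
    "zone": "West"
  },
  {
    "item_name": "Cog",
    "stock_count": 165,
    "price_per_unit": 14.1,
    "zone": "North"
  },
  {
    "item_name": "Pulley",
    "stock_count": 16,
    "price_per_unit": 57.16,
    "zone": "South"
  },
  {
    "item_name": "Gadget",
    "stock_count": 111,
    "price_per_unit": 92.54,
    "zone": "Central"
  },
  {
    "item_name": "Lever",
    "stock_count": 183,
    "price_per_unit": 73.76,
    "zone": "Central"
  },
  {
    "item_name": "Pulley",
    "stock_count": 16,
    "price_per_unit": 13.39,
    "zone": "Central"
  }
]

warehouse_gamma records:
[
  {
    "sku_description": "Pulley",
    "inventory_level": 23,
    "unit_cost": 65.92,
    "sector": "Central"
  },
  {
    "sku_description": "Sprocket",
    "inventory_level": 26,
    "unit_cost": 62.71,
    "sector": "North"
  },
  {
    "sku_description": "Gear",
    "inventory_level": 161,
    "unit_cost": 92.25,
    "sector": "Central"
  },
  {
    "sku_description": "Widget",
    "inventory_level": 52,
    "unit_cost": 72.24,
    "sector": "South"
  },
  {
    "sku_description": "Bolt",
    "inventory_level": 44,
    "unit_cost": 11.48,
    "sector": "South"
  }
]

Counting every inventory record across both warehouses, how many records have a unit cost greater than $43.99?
7

Schema mapping: "price_per_unit" (warehouse_beta) = "unit_cost" (warehouse_gamma) = unit cost

Records > $43.99 in warehouse_beta: 3
Records > $43.99 in warehouse_gamma: 4

Total count: 3 + 4 = 7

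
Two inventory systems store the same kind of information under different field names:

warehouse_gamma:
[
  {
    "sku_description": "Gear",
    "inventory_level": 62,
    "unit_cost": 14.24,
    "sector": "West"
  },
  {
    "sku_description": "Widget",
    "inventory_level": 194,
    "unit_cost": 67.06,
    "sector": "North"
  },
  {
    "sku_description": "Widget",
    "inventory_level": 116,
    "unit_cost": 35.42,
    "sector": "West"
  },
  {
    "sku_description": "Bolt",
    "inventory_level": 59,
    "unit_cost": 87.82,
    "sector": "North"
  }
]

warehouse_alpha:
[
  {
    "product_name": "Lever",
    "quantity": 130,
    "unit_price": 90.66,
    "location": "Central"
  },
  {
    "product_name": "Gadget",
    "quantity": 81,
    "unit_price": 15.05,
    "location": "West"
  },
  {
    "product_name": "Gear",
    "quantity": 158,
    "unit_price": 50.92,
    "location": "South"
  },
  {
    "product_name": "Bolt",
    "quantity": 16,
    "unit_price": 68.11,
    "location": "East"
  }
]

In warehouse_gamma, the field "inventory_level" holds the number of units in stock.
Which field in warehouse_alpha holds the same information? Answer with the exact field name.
quantity

In warehouse_gamma, "inventory_level" holds the number of units in stock.
The fields in warehouse_alpha are: "product_name", "quantity", "unit_price", "location".
"quantity" is the match: the name refers to the same concept and its values are whole-number counts (e.g. 130, 81).
The other fields ("product_name", "unit_price", "location") hold different kinds of data.

So "inventory_level" in warehouse_gamma corresponds to "quantity" in warehouse_alpha.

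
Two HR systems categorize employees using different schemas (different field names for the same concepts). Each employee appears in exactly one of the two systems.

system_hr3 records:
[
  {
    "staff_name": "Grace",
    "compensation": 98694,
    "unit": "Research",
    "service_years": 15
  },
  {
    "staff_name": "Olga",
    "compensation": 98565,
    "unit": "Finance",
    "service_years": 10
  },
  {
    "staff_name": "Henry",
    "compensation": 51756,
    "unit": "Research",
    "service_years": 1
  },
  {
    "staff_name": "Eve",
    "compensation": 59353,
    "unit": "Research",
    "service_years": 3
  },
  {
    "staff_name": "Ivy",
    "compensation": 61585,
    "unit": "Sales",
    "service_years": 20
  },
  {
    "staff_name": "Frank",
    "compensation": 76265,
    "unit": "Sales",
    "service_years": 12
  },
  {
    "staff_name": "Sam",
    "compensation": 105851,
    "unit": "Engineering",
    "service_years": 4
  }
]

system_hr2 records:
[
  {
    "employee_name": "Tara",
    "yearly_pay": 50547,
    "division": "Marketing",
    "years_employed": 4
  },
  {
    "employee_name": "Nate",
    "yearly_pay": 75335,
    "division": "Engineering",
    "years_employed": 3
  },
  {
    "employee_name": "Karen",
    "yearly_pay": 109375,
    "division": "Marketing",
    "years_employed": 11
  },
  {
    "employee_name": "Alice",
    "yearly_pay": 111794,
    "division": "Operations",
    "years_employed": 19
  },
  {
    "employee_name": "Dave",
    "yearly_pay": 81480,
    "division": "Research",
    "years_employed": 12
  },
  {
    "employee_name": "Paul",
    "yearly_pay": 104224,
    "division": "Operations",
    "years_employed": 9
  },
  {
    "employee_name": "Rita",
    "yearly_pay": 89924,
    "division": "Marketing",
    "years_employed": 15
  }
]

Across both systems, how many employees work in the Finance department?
1

Schema mapping: "unit" (system_hr3) = "division" (system_hr2) = department

Finance employees in system_hr3: 1
Finance employees in system_hr2: 0

Total in Finance: 1 + 0 = 1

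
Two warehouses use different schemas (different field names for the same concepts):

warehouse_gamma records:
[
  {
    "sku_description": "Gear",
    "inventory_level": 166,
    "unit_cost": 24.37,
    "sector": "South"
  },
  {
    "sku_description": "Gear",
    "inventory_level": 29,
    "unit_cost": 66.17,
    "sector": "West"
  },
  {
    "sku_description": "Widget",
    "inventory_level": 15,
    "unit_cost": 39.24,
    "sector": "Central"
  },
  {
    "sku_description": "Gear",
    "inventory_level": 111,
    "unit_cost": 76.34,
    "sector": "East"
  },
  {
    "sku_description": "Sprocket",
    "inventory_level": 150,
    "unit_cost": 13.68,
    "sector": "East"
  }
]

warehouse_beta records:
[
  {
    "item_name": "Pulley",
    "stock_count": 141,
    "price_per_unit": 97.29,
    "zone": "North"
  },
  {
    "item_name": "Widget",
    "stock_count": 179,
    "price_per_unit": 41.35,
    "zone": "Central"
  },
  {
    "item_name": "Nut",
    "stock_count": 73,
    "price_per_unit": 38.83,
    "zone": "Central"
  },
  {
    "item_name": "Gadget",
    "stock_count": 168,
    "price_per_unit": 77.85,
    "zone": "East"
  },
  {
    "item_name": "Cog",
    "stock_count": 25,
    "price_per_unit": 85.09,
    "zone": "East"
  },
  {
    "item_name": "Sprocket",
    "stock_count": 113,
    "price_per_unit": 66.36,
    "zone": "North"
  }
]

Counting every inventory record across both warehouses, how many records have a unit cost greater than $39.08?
8

Schema mapping: "unit_cost" (warehouse_gamma) = "price_per_unit" (warehouse_beta) = unit cost

Records > $39.08 in warehouse_gamma: 3
Records > $39.08 in warehouse_beta: 5

Total count: 3 + 5 = 8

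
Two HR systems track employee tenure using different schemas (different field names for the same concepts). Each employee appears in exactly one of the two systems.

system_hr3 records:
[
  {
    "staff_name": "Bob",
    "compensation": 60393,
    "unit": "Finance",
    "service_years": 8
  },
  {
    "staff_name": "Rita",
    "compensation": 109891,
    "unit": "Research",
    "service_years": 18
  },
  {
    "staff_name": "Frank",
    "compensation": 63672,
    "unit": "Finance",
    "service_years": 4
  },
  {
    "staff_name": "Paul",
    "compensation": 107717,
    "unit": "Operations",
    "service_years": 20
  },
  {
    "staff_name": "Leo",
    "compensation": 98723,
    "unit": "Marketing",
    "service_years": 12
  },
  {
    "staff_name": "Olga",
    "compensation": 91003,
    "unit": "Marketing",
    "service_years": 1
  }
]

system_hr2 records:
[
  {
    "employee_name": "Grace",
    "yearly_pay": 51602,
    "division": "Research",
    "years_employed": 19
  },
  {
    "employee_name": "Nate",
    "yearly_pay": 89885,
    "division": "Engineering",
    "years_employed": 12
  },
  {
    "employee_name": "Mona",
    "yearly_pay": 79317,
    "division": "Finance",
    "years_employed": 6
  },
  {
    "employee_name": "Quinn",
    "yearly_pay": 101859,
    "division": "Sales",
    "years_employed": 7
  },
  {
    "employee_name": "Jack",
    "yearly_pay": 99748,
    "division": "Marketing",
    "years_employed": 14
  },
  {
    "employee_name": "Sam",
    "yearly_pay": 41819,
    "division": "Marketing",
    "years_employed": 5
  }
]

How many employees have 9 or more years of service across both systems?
6

Reconcile schemas: "service_years" (system_hr3) = "years_employed" (system_hr2) = years of service

From system_hr3: 3 employees with >= 9 years
From system_hr2: 3 employees with >= 9 years

Total: 3 + 3 = 6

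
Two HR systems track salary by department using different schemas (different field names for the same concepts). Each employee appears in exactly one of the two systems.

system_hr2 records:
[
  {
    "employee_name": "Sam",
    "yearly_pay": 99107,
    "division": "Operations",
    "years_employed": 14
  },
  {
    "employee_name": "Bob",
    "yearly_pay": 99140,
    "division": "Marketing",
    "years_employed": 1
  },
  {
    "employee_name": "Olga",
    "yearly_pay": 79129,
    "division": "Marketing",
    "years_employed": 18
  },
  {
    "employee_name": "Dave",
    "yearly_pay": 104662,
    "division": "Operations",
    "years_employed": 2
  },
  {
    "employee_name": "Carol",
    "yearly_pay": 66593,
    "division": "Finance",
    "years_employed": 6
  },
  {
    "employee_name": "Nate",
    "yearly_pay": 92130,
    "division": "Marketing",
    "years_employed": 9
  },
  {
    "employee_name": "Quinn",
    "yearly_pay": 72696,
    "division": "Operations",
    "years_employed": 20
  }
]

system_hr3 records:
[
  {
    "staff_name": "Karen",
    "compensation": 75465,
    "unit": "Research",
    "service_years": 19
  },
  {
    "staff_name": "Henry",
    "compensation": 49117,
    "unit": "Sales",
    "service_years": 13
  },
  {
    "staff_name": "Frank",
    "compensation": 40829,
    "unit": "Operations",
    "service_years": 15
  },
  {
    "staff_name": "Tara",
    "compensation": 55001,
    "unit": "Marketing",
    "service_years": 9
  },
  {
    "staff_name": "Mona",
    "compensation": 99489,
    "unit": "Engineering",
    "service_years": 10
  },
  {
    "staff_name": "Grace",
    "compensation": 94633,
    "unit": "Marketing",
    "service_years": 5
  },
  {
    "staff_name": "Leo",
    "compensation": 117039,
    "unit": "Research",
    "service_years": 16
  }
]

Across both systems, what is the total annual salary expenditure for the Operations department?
317294

Schema mappings:
- "division" (system_hr2) = "unit" (system_hr3) = department
- "yearly_pay" (system_hr2) = "compensation" (system_hr3) = salary

Operations salaries from system_hr2: 276465
Operations salaries from system_hr3: 40829

Total: 276465 + 40829 = 317294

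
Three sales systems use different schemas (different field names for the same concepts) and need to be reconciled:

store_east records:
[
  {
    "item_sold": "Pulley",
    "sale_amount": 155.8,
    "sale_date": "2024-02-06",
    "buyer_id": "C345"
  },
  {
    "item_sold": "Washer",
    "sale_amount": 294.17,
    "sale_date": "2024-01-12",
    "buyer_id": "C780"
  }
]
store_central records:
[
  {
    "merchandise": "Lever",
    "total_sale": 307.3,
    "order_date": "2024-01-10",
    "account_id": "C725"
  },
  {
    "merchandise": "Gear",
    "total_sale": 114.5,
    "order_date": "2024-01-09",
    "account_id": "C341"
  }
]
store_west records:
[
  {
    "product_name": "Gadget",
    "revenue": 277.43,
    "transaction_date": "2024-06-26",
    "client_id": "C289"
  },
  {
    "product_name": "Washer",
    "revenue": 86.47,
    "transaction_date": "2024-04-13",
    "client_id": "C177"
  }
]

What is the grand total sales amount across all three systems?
1235.67

Schema reconciliation - all amount fields map to sale amount:

store_east (sale_amount): 449.97
store_central (total_sale): 421.8
store_west (revenue): 363.9

Grand total: 1235.67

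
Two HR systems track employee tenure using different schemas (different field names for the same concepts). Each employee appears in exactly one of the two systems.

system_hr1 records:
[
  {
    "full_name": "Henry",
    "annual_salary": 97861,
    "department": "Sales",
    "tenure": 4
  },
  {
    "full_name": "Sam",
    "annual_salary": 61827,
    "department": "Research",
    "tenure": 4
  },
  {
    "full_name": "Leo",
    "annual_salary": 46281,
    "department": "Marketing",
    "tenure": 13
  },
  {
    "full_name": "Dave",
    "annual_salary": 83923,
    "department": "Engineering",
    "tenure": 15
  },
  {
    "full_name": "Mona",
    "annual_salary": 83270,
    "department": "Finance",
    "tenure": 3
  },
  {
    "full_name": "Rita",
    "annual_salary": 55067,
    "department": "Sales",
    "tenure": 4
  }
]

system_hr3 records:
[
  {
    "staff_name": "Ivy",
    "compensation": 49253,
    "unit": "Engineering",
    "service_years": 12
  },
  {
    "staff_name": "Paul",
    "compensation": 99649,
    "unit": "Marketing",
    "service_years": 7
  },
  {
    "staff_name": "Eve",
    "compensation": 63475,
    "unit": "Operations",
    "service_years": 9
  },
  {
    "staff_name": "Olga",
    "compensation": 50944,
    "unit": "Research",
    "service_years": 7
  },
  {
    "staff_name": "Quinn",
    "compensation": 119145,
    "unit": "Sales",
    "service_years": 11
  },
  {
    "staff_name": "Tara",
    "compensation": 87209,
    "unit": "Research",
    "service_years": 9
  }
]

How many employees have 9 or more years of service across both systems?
6

Reconcile schemas: "tenure" (system_hr1) = "service_years" (system_hr3) = years of service

From system_hr1: 2 employees with >= 9 years
From system_hr3: 4 employees with >= 9 years

Total: 2 + 4 = 6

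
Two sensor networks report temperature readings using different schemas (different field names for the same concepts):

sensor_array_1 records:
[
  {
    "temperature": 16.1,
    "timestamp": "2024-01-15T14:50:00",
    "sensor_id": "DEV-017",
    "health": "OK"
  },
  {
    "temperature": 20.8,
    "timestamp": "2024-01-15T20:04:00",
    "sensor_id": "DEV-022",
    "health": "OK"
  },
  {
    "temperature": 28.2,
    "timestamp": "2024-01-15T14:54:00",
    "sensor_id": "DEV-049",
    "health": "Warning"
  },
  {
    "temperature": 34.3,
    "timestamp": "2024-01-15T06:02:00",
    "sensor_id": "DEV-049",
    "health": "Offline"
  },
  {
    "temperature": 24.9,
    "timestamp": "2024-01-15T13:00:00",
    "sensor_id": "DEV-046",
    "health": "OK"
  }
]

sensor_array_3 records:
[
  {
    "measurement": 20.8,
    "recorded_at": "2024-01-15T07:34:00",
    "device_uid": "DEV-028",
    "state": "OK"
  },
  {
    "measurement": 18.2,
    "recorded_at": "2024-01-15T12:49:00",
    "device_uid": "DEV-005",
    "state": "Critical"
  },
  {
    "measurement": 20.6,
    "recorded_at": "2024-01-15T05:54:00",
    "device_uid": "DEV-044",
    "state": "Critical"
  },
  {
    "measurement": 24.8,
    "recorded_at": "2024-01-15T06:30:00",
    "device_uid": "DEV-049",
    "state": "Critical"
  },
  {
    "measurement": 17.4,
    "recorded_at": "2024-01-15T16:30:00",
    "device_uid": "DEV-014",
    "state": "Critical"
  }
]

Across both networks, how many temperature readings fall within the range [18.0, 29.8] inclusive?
7

Schema mapping: "temperature" (sensor_array_1) = "measurement" (sensor_array_3) = temperature

Readings in [18.0, 29.8] from sensor_array_1: 3
Readings in [18.0, 29.8] from sensor_array_3: 4

Total count: 3 + 4 = 7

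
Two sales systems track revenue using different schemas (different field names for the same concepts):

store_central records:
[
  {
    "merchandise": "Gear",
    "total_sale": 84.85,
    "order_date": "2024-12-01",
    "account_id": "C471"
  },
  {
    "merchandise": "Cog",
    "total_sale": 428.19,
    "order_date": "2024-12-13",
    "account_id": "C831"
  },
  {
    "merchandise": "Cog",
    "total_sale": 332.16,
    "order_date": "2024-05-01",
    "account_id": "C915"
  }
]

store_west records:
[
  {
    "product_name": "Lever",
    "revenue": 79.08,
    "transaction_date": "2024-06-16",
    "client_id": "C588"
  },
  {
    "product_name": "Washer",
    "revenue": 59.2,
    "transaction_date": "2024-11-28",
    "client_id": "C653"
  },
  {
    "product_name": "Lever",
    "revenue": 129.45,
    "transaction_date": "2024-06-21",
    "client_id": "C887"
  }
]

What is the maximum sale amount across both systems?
428.19

Reconcile: "total_sale" (store_central) = "revenue" (store_west) = sale amount

Maximum in store_central: 428.19
Maximum in store_west: 129.45

Overall maximum: max(428.19, 129.45) = 428.19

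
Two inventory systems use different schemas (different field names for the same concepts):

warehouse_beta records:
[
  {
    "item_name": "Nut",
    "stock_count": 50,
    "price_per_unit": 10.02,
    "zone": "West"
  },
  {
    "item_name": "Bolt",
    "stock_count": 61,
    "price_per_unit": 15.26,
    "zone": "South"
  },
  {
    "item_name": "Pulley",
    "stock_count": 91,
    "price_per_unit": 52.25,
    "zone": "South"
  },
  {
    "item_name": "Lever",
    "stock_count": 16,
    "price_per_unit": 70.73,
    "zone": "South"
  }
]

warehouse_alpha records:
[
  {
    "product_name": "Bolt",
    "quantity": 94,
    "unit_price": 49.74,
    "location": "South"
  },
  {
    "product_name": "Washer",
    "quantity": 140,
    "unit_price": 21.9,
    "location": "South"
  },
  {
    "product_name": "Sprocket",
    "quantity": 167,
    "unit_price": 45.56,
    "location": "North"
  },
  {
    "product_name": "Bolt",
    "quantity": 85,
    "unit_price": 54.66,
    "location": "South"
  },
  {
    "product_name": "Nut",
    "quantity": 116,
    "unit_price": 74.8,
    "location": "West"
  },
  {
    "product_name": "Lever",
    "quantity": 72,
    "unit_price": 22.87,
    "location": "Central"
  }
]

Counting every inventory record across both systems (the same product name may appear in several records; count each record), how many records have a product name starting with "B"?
3

Schema mapping: "item_name" (warehouse_beta) = "product_name" (warehouse_alpha) = product name

Records with product name starting with "B" in warehouse_beta: 1
Records with product name starting with "B" in warehouse_alpha: 2

Total: 1 + 2 = 3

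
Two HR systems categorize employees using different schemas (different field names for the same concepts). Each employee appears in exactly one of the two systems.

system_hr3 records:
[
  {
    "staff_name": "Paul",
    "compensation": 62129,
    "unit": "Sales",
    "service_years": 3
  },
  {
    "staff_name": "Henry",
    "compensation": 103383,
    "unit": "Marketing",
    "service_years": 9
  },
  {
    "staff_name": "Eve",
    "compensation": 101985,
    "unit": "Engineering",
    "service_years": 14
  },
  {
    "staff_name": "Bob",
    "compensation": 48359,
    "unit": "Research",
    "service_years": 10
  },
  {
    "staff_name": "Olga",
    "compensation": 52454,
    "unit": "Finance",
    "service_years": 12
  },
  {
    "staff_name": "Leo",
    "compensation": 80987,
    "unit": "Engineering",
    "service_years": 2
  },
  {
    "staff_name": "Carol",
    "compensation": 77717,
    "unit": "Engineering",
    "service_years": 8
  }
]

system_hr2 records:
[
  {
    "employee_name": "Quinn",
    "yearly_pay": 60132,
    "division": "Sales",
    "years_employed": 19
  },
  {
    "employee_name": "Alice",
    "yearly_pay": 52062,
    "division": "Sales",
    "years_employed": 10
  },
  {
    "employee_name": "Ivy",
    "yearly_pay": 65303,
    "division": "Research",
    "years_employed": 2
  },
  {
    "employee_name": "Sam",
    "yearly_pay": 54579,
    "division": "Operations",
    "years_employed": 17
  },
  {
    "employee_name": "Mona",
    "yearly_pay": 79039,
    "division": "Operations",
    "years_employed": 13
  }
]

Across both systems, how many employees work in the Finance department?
1

Schema mapping: "unit" (system_hr3) = "division" (system_hr2) = department

Finance employees in system_hr3: 1
Finance employees in system_hr2: 0

Total in Finance: 1 + 0 = 1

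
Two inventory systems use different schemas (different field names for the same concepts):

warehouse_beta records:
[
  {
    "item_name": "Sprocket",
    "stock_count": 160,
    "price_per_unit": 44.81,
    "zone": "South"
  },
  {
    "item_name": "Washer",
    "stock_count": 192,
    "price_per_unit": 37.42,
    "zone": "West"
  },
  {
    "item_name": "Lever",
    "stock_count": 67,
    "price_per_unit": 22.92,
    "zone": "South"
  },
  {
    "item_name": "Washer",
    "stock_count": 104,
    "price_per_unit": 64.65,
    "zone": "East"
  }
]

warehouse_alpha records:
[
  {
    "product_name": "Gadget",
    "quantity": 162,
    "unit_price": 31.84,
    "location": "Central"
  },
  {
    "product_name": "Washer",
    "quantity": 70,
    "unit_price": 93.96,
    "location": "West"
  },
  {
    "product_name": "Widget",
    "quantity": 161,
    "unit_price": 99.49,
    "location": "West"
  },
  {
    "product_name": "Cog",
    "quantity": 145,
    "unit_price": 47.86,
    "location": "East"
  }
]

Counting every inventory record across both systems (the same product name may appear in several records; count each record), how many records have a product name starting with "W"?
4

Schema mapping: "item_name" (warehouse_beta) = "product_name" (warehouse_alpha) = product name

Records with product name starting with "W" in warehouse_beta: 2
Records with product name starting with "W" in warehouse_alpha: 2

Total: 2 + 2 = 4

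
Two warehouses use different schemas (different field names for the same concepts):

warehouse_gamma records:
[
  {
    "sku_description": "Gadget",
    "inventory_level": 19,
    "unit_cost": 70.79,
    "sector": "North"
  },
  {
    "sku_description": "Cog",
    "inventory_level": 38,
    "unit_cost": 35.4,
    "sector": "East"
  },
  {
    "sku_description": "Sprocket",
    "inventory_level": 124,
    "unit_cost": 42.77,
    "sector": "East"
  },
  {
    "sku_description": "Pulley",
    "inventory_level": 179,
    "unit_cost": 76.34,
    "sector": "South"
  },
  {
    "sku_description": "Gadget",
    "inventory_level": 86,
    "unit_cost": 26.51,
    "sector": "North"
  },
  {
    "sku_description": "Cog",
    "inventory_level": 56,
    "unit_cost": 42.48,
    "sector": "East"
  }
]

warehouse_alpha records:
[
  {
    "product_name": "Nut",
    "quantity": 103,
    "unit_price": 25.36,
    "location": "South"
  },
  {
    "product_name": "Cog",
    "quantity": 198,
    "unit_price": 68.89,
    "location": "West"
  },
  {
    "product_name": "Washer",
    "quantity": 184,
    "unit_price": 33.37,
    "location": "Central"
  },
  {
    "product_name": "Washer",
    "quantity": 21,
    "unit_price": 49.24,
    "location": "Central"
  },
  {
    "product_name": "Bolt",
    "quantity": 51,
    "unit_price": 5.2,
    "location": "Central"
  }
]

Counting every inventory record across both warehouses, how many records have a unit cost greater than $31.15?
8

Schema mapping: "unit_cost" (warehouse_gamma) = "unit_price" (warehouse_alpha) = unit cost

Records > $31.15 in warehouse_gamma: 5
Records > $31.15 in warehouse_alpha: 3

Total count: 5 + 3 = 8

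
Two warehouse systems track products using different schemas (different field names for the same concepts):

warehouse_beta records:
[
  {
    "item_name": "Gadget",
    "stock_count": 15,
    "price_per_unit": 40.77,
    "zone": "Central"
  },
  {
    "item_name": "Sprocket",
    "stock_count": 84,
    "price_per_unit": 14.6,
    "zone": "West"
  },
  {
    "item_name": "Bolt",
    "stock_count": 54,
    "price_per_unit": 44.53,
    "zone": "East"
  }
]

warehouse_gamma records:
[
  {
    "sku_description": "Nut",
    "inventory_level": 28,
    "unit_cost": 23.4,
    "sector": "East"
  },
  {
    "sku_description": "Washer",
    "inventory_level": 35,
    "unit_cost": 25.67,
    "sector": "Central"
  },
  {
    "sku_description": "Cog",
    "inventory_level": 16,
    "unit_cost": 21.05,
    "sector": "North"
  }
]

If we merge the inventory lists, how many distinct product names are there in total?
6

Schema mapping: "item_name" (warehouse_beta) = "sku_description" (warehouse_gamma) = product name

Products in warehouse_beta: ['Bolt', 'Gadget', 'Sprocket']
Products in warehouse_gamma: ['Cog', 'Nut', 'Washer']

Union (unique products): ['Bolt', 'Cog', 'Gadget', 'Nut', 'Sprocket', 'Washer']
Count: 6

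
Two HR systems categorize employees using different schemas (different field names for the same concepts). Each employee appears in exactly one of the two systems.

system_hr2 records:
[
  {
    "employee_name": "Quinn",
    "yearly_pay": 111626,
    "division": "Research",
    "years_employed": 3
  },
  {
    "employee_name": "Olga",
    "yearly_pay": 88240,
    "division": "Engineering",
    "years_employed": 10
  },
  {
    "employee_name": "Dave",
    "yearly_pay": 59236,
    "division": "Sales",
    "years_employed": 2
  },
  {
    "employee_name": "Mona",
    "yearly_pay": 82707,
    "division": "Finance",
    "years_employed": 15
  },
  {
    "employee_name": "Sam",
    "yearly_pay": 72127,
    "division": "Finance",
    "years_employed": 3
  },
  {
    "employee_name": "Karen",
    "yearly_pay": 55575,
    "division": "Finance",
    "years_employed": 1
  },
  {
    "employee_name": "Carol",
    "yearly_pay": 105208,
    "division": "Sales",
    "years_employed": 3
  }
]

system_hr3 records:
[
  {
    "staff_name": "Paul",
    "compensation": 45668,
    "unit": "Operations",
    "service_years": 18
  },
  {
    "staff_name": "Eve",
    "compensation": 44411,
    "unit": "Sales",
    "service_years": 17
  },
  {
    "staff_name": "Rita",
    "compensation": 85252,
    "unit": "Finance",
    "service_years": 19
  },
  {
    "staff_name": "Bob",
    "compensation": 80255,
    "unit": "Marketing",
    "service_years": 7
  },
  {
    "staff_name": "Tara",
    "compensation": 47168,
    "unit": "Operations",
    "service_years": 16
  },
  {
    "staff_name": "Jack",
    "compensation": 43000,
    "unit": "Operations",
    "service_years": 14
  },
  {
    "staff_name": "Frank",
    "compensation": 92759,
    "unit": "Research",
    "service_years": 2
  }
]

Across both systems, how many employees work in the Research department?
2

Schema mapping: "division" (system_hr2) = "unit" (system_hr3) = department

Research employees in system_hr2: 1
Research employees in system_hr3: 1

Total in Research: 1 + 1 = 2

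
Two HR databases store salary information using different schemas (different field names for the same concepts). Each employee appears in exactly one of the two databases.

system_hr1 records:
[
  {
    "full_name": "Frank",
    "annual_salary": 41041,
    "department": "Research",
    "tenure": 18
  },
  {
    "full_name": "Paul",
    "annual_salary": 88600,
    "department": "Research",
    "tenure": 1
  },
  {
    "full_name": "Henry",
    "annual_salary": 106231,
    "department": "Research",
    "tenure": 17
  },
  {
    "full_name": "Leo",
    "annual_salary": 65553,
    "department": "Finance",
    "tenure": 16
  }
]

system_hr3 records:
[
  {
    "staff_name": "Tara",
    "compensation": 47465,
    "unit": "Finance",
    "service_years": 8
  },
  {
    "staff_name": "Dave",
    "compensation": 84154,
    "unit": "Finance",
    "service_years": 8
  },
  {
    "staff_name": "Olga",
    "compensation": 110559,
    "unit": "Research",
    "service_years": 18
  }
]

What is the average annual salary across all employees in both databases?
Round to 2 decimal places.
77657.57

Schema mapping: "annual_salary" (system_hr1) = "compensation" (system_hr3) = annual salary

All salaries: [41041, 88600, 106231, 65553, 47465, 84154, 110559]
Sum: 543603
Count: 7
Average: 543603 / 7 = 77657.57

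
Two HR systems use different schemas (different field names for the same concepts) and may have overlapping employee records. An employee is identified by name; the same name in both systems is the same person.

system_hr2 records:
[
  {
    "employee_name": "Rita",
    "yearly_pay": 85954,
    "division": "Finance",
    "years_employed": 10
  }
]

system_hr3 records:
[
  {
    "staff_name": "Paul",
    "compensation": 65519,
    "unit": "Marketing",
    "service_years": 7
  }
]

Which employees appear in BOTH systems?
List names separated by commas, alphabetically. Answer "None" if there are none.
None

Schema mapping: "employee_name" (system_hr2) = "staff_name" (system_hr3) = employee name

Names in system_hr2: ['Rita']
Names in system_hr3: ['Paul']

Intersection: None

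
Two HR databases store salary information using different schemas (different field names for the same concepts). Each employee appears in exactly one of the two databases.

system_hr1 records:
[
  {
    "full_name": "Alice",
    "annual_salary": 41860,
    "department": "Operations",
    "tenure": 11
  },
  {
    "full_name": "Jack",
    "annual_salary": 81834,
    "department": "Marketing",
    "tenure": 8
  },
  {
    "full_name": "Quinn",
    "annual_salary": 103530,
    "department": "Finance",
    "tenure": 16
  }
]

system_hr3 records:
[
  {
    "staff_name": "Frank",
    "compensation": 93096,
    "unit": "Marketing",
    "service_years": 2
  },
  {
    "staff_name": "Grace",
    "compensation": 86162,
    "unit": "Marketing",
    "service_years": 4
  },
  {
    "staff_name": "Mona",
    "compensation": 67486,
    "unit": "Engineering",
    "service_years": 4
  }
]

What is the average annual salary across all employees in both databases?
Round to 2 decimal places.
78994.67

Schema mapping: "annual_salary" (system_hr1) = "compensation" (system_hr3) = annual salary

All salaries: [41860, 81834, 103530, 93096, 86162, 67486]
Sum: 473968
Count: 6
Average: 473968 / 6 = 78994.67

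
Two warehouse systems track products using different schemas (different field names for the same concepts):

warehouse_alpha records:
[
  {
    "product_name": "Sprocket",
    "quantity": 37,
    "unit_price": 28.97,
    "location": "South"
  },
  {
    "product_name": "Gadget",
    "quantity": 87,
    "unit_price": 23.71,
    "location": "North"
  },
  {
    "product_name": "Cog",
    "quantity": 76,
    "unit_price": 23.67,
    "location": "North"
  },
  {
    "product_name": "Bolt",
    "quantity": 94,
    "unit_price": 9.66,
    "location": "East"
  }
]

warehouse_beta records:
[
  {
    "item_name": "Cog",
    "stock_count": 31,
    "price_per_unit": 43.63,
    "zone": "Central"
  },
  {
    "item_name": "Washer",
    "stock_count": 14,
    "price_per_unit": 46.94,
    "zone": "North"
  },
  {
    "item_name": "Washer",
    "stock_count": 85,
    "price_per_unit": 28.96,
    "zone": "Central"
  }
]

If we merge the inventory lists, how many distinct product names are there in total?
5

Schema mapping: "product_name" (warehouse_alpha) = "item_name" (warehouse_beta) = product name

Products in warehouse_alpha: ['Bolt', 'Cog', 'Gadget', 'Sprocket']
Products in warehouse_beta: ['Cog', 'Washer']

Union (unique products): ['Bolt', 'Cog', 'Gadget', 'Sprocket', 'Washer']
Count: 5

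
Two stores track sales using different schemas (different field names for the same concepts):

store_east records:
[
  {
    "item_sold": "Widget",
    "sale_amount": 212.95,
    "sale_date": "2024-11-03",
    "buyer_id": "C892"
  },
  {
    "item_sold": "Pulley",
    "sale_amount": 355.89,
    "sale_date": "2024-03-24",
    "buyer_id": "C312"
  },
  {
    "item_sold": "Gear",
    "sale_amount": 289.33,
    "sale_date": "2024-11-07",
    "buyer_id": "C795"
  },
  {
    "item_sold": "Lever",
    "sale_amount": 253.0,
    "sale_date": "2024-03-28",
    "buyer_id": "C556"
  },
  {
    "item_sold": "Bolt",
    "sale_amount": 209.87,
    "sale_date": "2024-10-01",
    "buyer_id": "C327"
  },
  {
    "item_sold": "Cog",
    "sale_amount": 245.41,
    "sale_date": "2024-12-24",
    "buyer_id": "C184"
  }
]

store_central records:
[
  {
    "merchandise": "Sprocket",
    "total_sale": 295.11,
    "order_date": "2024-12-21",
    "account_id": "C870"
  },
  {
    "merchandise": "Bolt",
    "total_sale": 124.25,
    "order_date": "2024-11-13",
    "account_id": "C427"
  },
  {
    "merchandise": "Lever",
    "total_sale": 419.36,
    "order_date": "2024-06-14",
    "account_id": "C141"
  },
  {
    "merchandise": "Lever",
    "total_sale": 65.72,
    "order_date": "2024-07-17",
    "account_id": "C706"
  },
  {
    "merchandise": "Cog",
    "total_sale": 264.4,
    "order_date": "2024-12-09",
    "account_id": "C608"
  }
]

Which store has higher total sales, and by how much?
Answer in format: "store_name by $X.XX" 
store_east by $397.61

Schema mapping: "sale_amount" (store_east) = "total_sale" (store_central) = sale amount

Total for store_east: 1566.45
Total for store_central: 1168.84

Difference: |1566.45 - 1168.84| = 397.61
store_east has higher sales by $397.61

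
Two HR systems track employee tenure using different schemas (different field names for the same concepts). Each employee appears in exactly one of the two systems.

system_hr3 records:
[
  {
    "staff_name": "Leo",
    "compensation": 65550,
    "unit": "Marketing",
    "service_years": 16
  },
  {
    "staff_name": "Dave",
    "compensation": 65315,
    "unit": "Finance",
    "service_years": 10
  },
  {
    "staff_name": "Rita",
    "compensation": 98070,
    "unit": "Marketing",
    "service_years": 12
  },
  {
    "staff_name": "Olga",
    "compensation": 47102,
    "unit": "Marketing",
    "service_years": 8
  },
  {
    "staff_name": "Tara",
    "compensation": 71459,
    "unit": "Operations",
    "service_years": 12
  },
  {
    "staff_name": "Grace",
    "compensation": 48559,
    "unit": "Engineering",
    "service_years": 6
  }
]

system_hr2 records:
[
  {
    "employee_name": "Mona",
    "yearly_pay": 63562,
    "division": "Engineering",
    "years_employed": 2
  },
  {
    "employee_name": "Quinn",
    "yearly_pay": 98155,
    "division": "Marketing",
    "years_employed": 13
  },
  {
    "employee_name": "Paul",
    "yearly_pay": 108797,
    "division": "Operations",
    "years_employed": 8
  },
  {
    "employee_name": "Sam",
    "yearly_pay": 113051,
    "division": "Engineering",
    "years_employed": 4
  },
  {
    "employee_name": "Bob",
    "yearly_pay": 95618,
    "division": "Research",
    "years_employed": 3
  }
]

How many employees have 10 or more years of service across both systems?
5

Reconcile schemas: "service_years" (system_hr3) = "years_employed" (system_hr2) = years of service

From system_hr3: 4 employees with >= 10 years
From system_hr2: 1 employees with >= 10 years

Total: 4 + 1 = 5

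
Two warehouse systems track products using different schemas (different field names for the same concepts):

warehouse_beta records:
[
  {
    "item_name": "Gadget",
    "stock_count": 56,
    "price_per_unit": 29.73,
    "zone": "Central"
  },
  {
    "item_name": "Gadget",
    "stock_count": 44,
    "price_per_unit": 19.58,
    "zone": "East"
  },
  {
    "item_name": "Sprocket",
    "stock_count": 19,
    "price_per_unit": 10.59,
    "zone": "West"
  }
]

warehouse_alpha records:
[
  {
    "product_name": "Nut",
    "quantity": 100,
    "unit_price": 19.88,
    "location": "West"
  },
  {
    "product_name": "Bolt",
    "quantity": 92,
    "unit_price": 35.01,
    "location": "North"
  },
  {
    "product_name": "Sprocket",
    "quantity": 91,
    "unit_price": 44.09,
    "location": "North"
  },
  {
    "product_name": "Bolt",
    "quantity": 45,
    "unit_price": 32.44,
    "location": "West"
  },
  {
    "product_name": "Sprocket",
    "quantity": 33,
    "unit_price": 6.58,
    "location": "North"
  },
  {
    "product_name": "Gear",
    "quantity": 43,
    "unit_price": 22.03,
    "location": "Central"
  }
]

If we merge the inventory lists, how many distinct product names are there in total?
5

Schema mapping: "item_name" (warehouse_beta) = "product_name" (warehouse_alpha) = product name

Products in warehouse_beta: ['Gadget', 'Sprocket']
Products in warehouse_alpha: ['Bolt', 'Gear', 'Nut', 'Sprocket']

Union (unique products): ['Bolt', 'Gadget', 'Gear', 'Nut', 'Sprocket']
Count: 5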